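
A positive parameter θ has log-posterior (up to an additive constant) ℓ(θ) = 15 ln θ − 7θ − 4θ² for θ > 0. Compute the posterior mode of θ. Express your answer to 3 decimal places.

ℓ'(θ) = 15/θ − 7 − 8θ. Setting this to zero and multiplying by θ: 8θ² + 7θ − 15 = 0.
θ = (−7 + √(7² + 4·8·15)) / (2·8) = (−7 + √529) / 16 = (−7 + 23)/16 = 1.
ℓ''(θ) = −15/θ² − 8 < 0, confirming a maximum.

θ̂_MAP = 1.000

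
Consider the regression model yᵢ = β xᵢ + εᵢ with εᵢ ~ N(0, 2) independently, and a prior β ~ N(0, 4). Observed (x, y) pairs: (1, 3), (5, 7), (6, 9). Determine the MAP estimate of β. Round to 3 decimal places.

β̂_MAP = 1.472

log p(β | y) = −Σ(yᵢ − βxᵢ)²/(2·2) − β²/(2·4) + const.
Setting the derivative to zero: Σxᵢ(yᵢ − βxᵢ)/2 − β/4 = 0, so β = Σxᵢyᵢ / (Σxᵢ² + σ²/τ²).
Σxᵢyᵢ = 1·3 + 5·7 + 6·9 = 92; Σxᵢ² = 62; σ²/τ² = 0.5.
β̂_MAP = 92 / (62 + 0.5) = 92/62.5 ≈ 1.472.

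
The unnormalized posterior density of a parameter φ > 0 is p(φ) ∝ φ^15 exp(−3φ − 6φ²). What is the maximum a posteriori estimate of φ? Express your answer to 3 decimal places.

ℓ'(φ) = 15/φ − 3 − 12φ. Setting this to zero and multiplying by φ: 12φ² + 3φ − 15 = 0.
φ = (−3 + √(3² + 4·12·15)) / (2·12) = (−3 + √729) / 24 = (−3 + 27)/24 = 1.
ℓ''(φ) = −15/φ² − 12 < 0, confirming a maximum.

φ̂_MAP = 1.000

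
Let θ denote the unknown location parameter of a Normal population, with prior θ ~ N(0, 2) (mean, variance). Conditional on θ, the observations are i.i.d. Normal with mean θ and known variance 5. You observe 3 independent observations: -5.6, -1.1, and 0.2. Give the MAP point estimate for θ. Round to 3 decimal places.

n = 3; x̄ = ((-5.6) + (-1.1) + 0.2)/3 = -6.5/3 = -13/6 ≈ -2.1667.
For a Normal prior and Normal likelihood with known variance, the posterior is Normal; its mode equals its mean, the precision-weighted average.
Prior precision 1/σ₀² = 1/2 = 0.5; data precision n/σ² = 3/5 = 0.6.
θ̂ = (0.5·0 + 0.6·(-13/6)) / (0.5 + 0.6) = (-1.3)/1.1 = -13/11 ≈ -1.182.

θ̂_MAP = -1.182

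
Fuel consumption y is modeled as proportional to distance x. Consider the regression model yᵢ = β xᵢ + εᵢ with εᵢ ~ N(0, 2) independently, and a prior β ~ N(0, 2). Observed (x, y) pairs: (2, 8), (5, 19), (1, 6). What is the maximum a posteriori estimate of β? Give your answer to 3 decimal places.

log p(β | y) = −Σ(yᵢ − βxᵢ)²/(2·2) − β²/(2·2) + const.
Setting the derivative to zero: Σxᵢ(yᵢ − βxᵢ)/2 − β/2 = 0, so β = Σxᵢyᵢ / (Σxᵢ² + σ²/τ²).
Σxᵢyᵢ = 2·8 + 5·19 + 1·6 = 117; Σxᵢ² = 30; σ²/τ² = 1.
β̂_MAP = 117 / (30 + 1) = 117/31 ≈ 3.774.

β̂_MAP = 3.774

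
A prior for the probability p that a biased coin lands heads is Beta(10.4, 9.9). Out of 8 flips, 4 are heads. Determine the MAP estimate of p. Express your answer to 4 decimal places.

Prior: Beta(10.4, 9.9).
Data: 4 successes in 8 trials. The binomial likelihood contributes p^4(1−p)^4, so the posterior is Beta(10.4+4, 9.9+4) = Beta(14.4, 13.9).
For Beta(a, b) with a, b > 1 the mode is (a−1)/(a+b−2) = 13.4/26.3 ≈ 0.5095.

p̂_MAP = 0.5095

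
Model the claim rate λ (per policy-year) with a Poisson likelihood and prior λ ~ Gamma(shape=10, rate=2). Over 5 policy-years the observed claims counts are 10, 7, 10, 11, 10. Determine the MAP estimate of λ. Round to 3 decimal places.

Σxᵢ = 10+7+10+11+10 = 48, with n = 5.
Posterior ∝ λ^9e^(−2λ) · λ^48e^(−5λ) = λ^57e^(−7λ), i.e. Gamma(shape=58, rate=7).
The mode of a Gamma(a, b) with a ≥ 1 (shape–rate) is (a−1)/b = 57/7 ≈ 8.143.

λ̂_MAP = 8.143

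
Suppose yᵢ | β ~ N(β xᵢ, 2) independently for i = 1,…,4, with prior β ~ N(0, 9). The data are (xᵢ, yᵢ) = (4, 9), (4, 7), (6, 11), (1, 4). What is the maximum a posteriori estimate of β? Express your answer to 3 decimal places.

log p(β | y) = −Σ(yᵢ − βxᵢ)²/(2·2) − β²/(2·9) + const.
Setting the derivative to zero: Σxᵢ(yᵢ − βxᵢ)/2 − β/9 = 0, so β = Σxᵢyᵢ / (Σxᵢ² + σ²/τ²).
Σxᵢyᵢ = 4·9 + 4·7 + 6·11 + 1·4 = 134; Σxᵢ² = 69; σ²/τ² = 2/9.
β̂_MAP = 134 / (69 + 2/9) = 134/(623/9) = 1206/623 ≈ 1.936.

β̂_MAP = 1.936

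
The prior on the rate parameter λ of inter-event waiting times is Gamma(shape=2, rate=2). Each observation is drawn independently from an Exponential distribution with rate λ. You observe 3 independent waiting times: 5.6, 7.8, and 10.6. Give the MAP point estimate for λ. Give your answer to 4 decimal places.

The Exponential(rate=λ) likelihood is ∝ λ^n e^(−λΣtᵢ). Here n = 3 and Σtᵢ = 5.6 + 7.8 + 10.6 = 24.
Posterior ∝ λe^(−2λ) · λ^3e^(−24λ) = λ^4e^(−26λ), i.e. Gamma(5, 26).
Mode = (a−1)/b = 4/26 ≈ 0.1538.

λ̂_MAP = 0.1538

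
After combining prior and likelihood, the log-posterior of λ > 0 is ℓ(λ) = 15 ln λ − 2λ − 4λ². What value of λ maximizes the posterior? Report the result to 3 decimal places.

λ̂_MAP = 1.250

ℓ'(λ) = 15/λ − 2 − 8λ. Setting this to zero and multiplying by λ: 8λ² + 2λ − 15 = 0.
λ = (−2 + √(2² + 4·8·15)) / (2·8) = (−2 + √484) / 16 = (−2 + 22)/16 = 5/4.
ℓ''(λ) = −15/λ² − 8 < 0, confirming a maximum.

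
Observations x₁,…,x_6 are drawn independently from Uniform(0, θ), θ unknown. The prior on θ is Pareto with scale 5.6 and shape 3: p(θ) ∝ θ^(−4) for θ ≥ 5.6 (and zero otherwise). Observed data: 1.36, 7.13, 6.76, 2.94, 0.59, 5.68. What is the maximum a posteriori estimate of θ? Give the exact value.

The Uniform(0, θ) likelihood is θ^(−n) for θ ≥ max(xᵢ), zero otherwise. Here max(xᵢ) = 7.13.
Posterior ∝ θ^(−4) · θ^(−6) = θ^(−10) on θ ≥ max(5.6, 7.13) = 7.13.
This density is strictly decreasing in θ, so the posterior mode lies at the lower boundary of the support.

θ̂_MAP = 7.13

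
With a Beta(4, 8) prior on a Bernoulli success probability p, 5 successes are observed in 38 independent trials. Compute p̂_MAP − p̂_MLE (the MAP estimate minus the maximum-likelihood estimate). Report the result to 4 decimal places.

MAP − MLE = 0.0351

Posterior is Beta(9, 41); MAP = (9−1)/(50−2) = 8/48 ≈ 0.16667.
MLE ignores the prior: p̂_MLE = k/n = 5/38 ≈ 0.13158.
Difference = 8/48 − 5/38 = 2/57 ≈ 0.0351.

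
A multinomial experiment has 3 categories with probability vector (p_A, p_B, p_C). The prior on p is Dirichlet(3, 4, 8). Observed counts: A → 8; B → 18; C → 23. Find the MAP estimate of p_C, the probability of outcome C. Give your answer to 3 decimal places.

MAP estimate of p_C = 0.492

The posterior is Dirichlet(αᵢ + nᵢ) = Dirichlet(11, 22, 31).
For a Dirichlet(a₁,…,a_K) with all aᵢ > 1, the mode has j-th component (aⱼ − 1)/(Σaᵢ − K).
Here Σaᵢ = 64 and K = 3, so p_C = (31 − 1)/(64 − 3) = 30/61 ≈ 0.492.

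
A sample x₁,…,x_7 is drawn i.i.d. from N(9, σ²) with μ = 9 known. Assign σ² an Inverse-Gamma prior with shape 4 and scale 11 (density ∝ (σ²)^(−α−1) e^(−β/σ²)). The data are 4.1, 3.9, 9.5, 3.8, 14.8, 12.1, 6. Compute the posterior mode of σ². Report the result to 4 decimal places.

Sum of squared deviations about the known mean: SS = (4.1−9)² + (3.9−9)² + (9.5−9)² + (3.8−9)² + (14.8−9)² + (12.1−9)² + (6−9)² = 129.56.
The Normal likelihood contributes (σ²)^(−n/2) exp(−SS/(2σ²)), so the posterior is Inverse-Gamma(α + n/2, β + SS/2) = Inverse-Gamma(7.5, 75.78).
The mode of Inverse-Gamma(a, b) is b/(a+1) = 75.78/8.5 ≈ 8.9153.

σ̂²_MAP = 8.9153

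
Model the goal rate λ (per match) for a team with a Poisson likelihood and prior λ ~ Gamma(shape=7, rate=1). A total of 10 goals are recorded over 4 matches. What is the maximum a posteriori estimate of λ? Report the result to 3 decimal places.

λ̂_MAP = 3.200

Σxᵢ = 10, n = 4.
Posterior ∝ λ^6e^(−1λ) · λ^10e^(−4λ) = λ^16e^(−5λ), i.e. Gamma(shape=17, rate=5).
The mode of a Gamma(a, b) with a ≥ 1 (shape–rate) is (a−1)/b = 16/5 ≈ 3.200.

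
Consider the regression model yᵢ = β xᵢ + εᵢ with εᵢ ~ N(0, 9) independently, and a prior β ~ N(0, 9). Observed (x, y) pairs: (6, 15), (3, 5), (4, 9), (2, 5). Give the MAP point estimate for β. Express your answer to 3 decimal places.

β̂_MAP = 2.288

log p(β | y) = −Σ(yᵢ − βxᵢ)²/(2·9) − β²/(2·9) + const.
Setting the derivative to zero: Σxᵢ(yᵢ − βxᵢ)/9 − β/9 = 0, so β = Σxᵢyᵢ / (Σxᵢ² + σ²/τ²).
Σxᵢyᵢ = 6·15 + 3·5 + 4·9 + 2·5 = 151; Σxᵢ² = 65; σ²/τ² = 1.
β̂_MAP = 151 / (65 + 1) = 151/66 ≈ 2.288.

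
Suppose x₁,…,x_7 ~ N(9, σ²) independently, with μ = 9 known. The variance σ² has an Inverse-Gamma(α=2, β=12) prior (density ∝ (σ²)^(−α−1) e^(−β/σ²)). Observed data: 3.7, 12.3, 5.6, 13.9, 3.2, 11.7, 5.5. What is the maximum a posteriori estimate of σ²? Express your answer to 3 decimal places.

Sum of squared deviations about the known mean: SS = (3.7−9)² + (12.3−9)² + (5.6−9)² + (13.9−9)² + (3.2−9)² + (11.7−9)² + (5.5−9)² = 127.73.
The Normal likelihood contributes (σ²)^(−n/2) exp(−SS/(2σ²)), so the posterior is Inverse-Gamma(α + n/2, β + SS/2) = Inverse-Gamma(5.5, 75.865).
The mode of Inverse-Gamma(a, b) is b/(a+1) = 75.865/6.5 ≈ 11.672.

σ̂²_MAP = 11.672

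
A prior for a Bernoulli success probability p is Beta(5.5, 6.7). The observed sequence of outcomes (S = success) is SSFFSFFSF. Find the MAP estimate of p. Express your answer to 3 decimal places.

p̂_MAP = 0.443

Prior: Beta(5.5, 6.7).
Data: 4 successes in 9 trials (from the sequence). The binomial likelihood contributes p^4(1−p)^5, so the posterior is Beta(5.5+4, 6.7+5) = Beta(9.5, 11.7).
For Beta(a, b) with a, b > 1 the mode is (a−1)/(a+b−2) = 8.5/19.2 ≈ 0.443.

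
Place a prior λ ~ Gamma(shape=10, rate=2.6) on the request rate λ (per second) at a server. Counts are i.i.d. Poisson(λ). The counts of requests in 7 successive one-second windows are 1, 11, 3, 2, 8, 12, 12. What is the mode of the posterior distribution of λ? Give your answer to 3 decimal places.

λ̂_MAP = 6.042

Σxᵢ = 1+11+3+2+8+12+12 = 49, with n = 7.
Posterior ∝ λ^9e^(−2.6λ) · λ^49e^(−7λ) = λ^58e^(−9.6λ), i.e. Gamma(shape=59, rate=9.6).
The mode of a Gamma(a, b) with a ≥ 1 (shape–rate) is (a−1)/b = 58/9.6 ≈ 6.042.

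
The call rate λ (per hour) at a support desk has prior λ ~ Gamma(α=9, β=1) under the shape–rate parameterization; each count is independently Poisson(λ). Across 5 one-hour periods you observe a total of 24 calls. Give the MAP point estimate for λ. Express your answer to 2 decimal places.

Σxᵢ = 24, n = 5.
Posterior ∝ λ^8e^(−1λ) · λ^24e^(−5λ) = λ^32e^(−6λ), i.e. Gamma(shape=33, rate=6).
The mode of a Gamma(a, b) with a ≥ 1 (shape–rate) is (a−1)/b = 32/6 ≈ 5.33.

λ̂_MAP = 5.33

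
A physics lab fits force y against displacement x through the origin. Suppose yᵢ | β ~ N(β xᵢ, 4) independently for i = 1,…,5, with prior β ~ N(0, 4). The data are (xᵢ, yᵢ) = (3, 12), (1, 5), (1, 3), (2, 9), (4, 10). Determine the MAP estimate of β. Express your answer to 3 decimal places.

β̂_MAP = 3.188

log p(β | y) = −Σ(yᵢ − βxᵢ)²/(2·4) − β²/(2·4) + const.
Setting the derivative to zero: Σxᵢ(yᵢ − βxᵢ)/4 − β/4 = 0, so β = Σxᵢyᵢ / (Σxᵢ² + σ²/τ²).
Σxᵢyᵢ = 3·12 + 1·5 + 1·3 + 2·9 + 4·10 = 102; Σxᵢ² = 31; σ²/τ² = 1.
β̂_MAP = 102 / (31 + 1) = 102/32 ≈ 3.188.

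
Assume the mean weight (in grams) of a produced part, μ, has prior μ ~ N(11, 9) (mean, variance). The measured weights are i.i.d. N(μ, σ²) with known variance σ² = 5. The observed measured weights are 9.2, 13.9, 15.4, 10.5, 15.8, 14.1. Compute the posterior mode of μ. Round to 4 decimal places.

μ̂_MAP = 12.9678

n = 6; x̄ = (9.2 + 13.9 + 15.4 + 10.5 + 15.8 + 14.1)/6 = 78.9/6 = 13.15.
For a Normal prior and Normal likelihood with known variance, the posterior is Normal; its mode equals its mean, the precision-weighted average.
Prior precision 1/σ₀² = 1/9; data precision n/σ² = 6/5 = 1.2.
μ̂ = ((1/9)·11 + 1.2·13.15) / (1/9 + 1.2) = (7651/450)/(59/45) = 7651/590 ≈ 12.9678.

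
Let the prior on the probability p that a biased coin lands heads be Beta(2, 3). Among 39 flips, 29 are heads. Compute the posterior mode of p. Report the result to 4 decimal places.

p̂_MAP = 0.7143

Prior: Beta(2, 3).
Data: 29 successes in 39 trials. The binomial likelihood contributes p^29(1−p)^10, so the posterior is Beta(2+29, 3+10) = Beta(31, 13).
For Beta(a, b) with a, b > 1 the mode is (a−1)/(a+b−2) = 30/42 ≈ 0.7143.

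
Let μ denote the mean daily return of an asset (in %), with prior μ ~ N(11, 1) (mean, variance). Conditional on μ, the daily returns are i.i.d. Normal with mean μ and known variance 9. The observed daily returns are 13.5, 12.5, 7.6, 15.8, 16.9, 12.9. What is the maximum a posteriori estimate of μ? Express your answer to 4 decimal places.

n = 6; x̄ = (13.5 + 12.5 + 7.6 + 15.8 + 16.9 + 12.9)/6 = 79.2/6 = 13.2.
For a Normal prior and Normal likelihood with known variance, the posterior is Normal; its mode equals its mean, the precision-weighted average.
Prior precision 1/σ₀² = 1/1 = 1; data precision n/σ² = 6/9 = 2/3.
μ̂ = (1·11 + (2/3)·13.2) / (1 + 2/3) = 19.8/(5/3) = 11.8800.

μ̂_MAP = 11.8800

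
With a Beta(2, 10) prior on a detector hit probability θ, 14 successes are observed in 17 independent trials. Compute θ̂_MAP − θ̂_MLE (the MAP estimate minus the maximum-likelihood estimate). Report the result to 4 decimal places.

Posterior is Beta(16, 13); MAP = (16−1)/(29−2) = 15/27 ≈ 0.55556.
MLE ignores the prior: θ̂_MLE = k/n = 14/17 ≈ 0.82353.
Difference = 15/27 − 14/17 = -41/153 ≈ -0.2680.

MAP − MLE = -0.2680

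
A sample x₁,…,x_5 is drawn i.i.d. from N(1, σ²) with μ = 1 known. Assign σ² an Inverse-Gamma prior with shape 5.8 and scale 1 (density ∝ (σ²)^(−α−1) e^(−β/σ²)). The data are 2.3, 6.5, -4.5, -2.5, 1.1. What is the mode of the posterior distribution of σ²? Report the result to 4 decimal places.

Sum of squared deviations about the known mean: SS = (2.3−1)² + (6.5−1)² + (-4.5−1)² + (-2.5−1)² + (1.1−1)² = 74.45.
The Normal likelihood contributes (σ²)^(−n/2) exp(−SS/(2σ²)), so the posterior is Inverse-Gamma(α + n/2, β + SS/2) = Inverse-Gamma(8.3, 38.225).
The mode of Inverse-Gamma(a, b) is b/(a+1) = 38.225/9.3 ≈ 4.1102.

σ̂²_MAP = 4.1102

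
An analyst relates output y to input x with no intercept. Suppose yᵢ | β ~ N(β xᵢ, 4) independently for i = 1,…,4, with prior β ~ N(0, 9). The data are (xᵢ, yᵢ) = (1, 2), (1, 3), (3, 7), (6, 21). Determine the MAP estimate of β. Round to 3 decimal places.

log p(β | y) = −Σ(yᵢ − βxᵢ)²/(2·4) − β²/(2·9) + const.
Setting the derivative to zero: Σxᵢ(yᵢ − βxᵢ)/4 − β/9 = 0, so β = Σxᵢyᵢ / (Σxᵢ² + σ²/τ²).
Σxᵢyᵢ = 1·2 + 1·3 + 3·7 + 6·21 = 152; Σxᵢ² = 47; σ²/τ² = 4/9.
β̂_MAP = 152 / (47 + 4/9) = 152/(427/9) = 1368/427 ≈ 3.204.

β̂_MAP = 3.204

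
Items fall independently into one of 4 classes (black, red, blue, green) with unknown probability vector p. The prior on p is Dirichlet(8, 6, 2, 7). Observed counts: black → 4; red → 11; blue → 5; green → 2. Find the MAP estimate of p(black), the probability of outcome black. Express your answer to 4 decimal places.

MAP estimate of p(black) = 0.2683

The posterior is Dirichlet(αᵢ + nᵢ) = Dirichlet(12, 17, 7, 9).
For a Dirichlet(a₁,…,a_K) with all aᵢ > 1, the mode has j-th component (aⱼ − 1)/(Σaᵢ − K).
Here Σaᵢ = 45 and K = 4, so p(black) = (12 − 1)/(45 − 4) = 11/41 ≈ 0.2683.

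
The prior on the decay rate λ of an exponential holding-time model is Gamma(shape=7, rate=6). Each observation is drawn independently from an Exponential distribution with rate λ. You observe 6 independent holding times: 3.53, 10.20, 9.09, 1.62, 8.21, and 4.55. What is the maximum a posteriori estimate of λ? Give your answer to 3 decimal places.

The Exponential(rate=λ) likelihood is ∝ λ^n e^(−λΣtᵢ). Here n = 6 and Σtᵢ = 3.53 + 10.20 + 9.09 + 1.62 + 8.21 + 4.55 = 37.20.
Posterior ∝ λ^6e^(−6λ) · λ^6e^(−37.20λ) = λ^12e^(−43.20λ), i.e. Gamma(13, 43.20).
Mode = (a−1)/b = 12/43.20 ≈ 0.278.

λ̂_MAP = 0.278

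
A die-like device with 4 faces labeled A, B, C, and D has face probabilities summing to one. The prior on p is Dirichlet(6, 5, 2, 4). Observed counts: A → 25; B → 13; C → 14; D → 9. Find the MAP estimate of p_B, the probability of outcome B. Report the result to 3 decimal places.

The posterior is Dirichlet(αᵢ + nᵢ) = Dirichlet(31, 18, 16, 13).
For a Dirichlet(a₁,…,a_K) with all aᵢ > 1, the mode has j-th component (aⱼ − 1)/(Σaᵢ − K).
Here Σaᵢ = 78 and K = 4, so p_B = (18 − 1)/(78 − 4) = 17/74 ≈ 0.230.

MAP estimate of p_B = 0.230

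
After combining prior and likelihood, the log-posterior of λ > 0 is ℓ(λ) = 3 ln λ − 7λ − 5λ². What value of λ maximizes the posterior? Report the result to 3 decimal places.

λ̂_MAP = 0.300

ℓ'(λ) = 3/λ − 7 − 10λ. Setting this to zero and multiplying by λ: 10λ² + 7λ − 3 = 0.
λ = (−7 + √(7² + 4·10·3)) / (2·10) = (−7 + √169) / 20 = (−7 + 13)/20 = 3/10.
ℓ''(λ) = −3/λ² − 10 < 0, confirming a maximum.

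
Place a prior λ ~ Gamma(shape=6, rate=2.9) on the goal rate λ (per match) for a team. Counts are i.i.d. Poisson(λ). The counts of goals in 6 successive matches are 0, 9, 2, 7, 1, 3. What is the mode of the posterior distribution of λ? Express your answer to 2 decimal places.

λ̂_MAP = 3.03

Σxᵢ = 0+9+2+7+1+3 = 22, with n = 6.
Posterior ∝ λ^5e^(−2.9λ) · λ^22e^(−6λ) = λ^27e^(−8.9λ), i.e. Gamma(shape=28, rate=8.9).
The mode of a Gamma(a, b) with a ≥ 1 (shape–rate) is (a−1)/b = 27/8.9 ≈ 3.03.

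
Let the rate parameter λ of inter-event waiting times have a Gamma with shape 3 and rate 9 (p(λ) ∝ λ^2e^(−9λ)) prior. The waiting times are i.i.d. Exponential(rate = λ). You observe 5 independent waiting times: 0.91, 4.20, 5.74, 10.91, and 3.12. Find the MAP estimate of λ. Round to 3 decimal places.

λ̂_MAP = 0.207

The Exponential(rate=λ) likelihood is ∝ λ^n e^(−λΣtᵢ). Here n = 5 and Σtᵢ = 0.91 + 4.20 + 5.74 + 10.91 + 3.12 = 24.88.
Posterior ∝ λ^2e^(−9λ) · λ^5e^(−24.88λ) = λ^7e^(−33.88λ), i.e. Gamma(8, 33.88).
Mode = (a−1)/b = 7/33.88 ≈ 0.207.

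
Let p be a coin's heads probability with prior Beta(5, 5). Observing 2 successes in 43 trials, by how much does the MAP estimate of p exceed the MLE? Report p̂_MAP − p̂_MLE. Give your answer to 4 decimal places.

Posterior is Beta(7, 46); MAP = (7−1)/(53−2) = 6/51 ≈ 0.11765.
MLE ignores the prior: p̂_MLE = k/n = 2/43 ≈ 0.04651.
Difference = 6/51 − 2/43 = 52/731 ≈ 0.0711.

MAP − MLE = 0.0711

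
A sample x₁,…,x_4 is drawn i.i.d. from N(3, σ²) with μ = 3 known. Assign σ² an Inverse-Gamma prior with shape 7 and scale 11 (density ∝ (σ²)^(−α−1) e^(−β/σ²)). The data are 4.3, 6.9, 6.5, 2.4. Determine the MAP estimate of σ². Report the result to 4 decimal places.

σ̂²_MAP = 2.5755

Sum of squared deviations about the known mean: SS = (4.3−3)² + (6.9−3)² + (6.5−3)² + (2.4−3)² = 29.51.
The Normal likelihood contributes (σ²)^(−n/2) exp(−SS/(2σ²)), so the posterior is Inverse-Gamma(α + n/2, β + SS/2) = Inverse-Gamma(9, 25.755).
The mode of Inverse-Gamma(a, b) is b/(a+1) = 25.755/10 ≈ 2.5755.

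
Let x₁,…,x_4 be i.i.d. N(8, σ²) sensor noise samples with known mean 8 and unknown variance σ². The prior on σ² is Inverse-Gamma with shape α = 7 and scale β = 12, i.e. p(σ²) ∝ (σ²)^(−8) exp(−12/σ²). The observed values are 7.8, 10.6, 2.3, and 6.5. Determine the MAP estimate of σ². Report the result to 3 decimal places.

σ̂²_MAP = 3.277

Sum of squared deviations about the known mean: SS = (7.8−8)² + (10.6−8)² + (2.3−8)² + (6.5−8)² = 41.54.
The Normal likelihood contributes (σ²)^(−n/2) exp(−SS/(2σ²)), so the posterior is Inverse-Gamma(α + n/2, β + SS/2) = Inverse-Gamma(9, 32.77).
The mode of Inverse-Gamma(a, b) is b/(a+1) = 32.77/10 ≈ 3.277.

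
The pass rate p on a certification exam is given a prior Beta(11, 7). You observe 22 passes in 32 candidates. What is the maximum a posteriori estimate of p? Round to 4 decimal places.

p̂_MAP = 0.6667

Prior: Beta(11, 7).
Data: 22 successes in 32 trials. The binomial likelihood contributes p^22(1−p)^10, so the posterior is Beta(11+22, 7+10) = Beta(33, 17).
For Beta(a, b) with a, b > 1 the mode is (a−1)/(a+b−2) = 32/48 ≈ 0.6667.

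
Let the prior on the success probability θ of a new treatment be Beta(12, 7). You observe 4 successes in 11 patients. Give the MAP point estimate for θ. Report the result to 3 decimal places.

θ̂_MAP = 0.536

Prior: Beta(12, 7).
Data: 4 successes in 11 trials. The binomial likelihood contributes θ^4(1−θ)^7, so the posterior is Beta(12+4, 7+7) = Beta(16, 14).
For Beta(a, b) with a, b > 1 the mode is (a−1)/(a+b−2) = 15/28 ≈ 0.536.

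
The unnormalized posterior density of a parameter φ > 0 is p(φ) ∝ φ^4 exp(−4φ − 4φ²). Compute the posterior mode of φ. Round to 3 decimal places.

φ̂_MAP = 0.500

ℓ'(φ) = 4/φ − 4 − 8φ. Setting this to zero and multiplying by φ: 8φ² + 4φ − 4 = 0.
φ = (−4 + √(4² + 4·8·4)) / (2·8) = (−4 + √144) / 16 = (−4 + 12)/16 = 1/2.
ℓ''(φ) = −4/φ² − 8 < 0, confirming a maximum.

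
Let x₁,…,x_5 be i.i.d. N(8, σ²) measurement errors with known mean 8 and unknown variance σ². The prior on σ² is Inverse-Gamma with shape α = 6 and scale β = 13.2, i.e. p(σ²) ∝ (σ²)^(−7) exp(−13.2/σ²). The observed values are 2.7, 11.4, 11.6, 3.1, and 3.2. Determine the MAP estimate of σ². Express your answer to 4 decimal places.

σ̂²_MAP = 6.6347

Sum of squared deviations about the known mean: SS = (2.7−8)² + (11.4−8)² + (11.6−8)² + (3.1−8)² + (3.2−8)² = 99.66.
The Normal likelihood contributes (σ²)^(−n/2) exp(−SS/(2σ²)), so the posterior is Inverse-Gamma(α + n/2, β + SS/2) = Inverse-Gamma(8.5, 63.03).
The mode of Inverse-Gamma(a, b) is b/(a+1) = 63.03/9.5 ≈ 6.6347.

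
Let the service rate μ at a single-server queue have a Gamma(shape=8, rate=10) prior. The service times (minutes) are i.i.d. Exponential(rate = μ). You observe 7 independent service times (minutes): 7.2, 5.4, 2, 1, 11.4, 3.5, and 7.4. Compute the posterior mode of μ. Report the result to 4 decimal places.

μ̂_MAP = 0.2923

The Exponential(rate=μ) likelihood is ∝ μ^n e^(−μΣtᵢ). Here n = 7 and Σtᵢ = 7.2 + 5.4 + 2 + 1 + 11.4 + 3.5 + 7.4 = 37.9.
Posterior ∝ μ^7e^(−10μ) · μ^7e^(−37.9μ) = μ^14e^(−47.9μ), i.e. Gamma(15, 47.9).
Mode = (a−1)/b = 14/47.9 ≈ 0.2923.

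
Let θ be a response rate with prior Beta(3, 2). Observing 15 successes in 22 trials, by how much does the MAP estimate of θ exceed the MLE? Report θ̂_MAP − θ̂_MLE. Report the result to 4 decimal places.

MAP − MLE = -0.0018

Posterior is Beta(18, 9); MAP = (18−1)/(27−2) = 17/25 ≈ 0.68000.
MLE ignores the prior: θ̂_MLE = k/n = 15/22 ≈ 0.68182.
Difference = 17/25 − 15/22 = -1/550 ≈ -0.0018.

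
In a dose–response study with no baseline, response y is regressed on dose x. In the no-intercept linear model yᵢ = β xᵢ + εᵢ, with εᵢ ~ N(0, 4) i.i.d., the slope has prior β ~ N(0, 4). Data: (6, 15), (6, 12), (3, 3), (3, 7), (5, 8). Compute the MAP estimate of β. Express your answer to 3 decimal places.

β̂_MAP = 2.000

log p(β | y) = −Σ(yᵢ − βxᵢ)²/(2·4) − β²/(2·4) + const.
Setting the derivative to zero: Σxᵢ(yᵢ − βxᵢ)/4 − β/4 = 0, so β = Σxᵢyᵢ / (Σxᵢ² + σ²/τ²).
Σxᵢyᵢ = 6·15 + 6·12 + 3·3 + 3·7 + 5·8 = 232; Σxᵢ² = 115; σ²/τ² = 1.
β̂_MAP = 232 / (115 + 1) = 232/116 ≈ 2.000.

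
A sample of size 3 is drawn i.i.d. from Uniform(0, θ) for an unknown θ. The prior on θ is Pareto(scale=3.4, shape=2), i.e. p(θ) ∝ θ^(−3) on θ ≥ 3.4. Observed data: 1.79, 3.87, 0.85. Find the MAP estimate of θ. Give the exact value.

The Uniform(0, θ) likelihood is θ^(−n) for θ ≥ max(xᵢ), zero otherwise. Here max(xᵢ) = 3.87.
Posterior ∝ θ^(−3) · θ^(−3) = θ^(−6) on θ ≥ max(3.4, 3.87) = 3.87.
This density is strictly decreasing in θ, so the posterior mode lies at the lower boundary of the support.

θ̂_MAP = 3.87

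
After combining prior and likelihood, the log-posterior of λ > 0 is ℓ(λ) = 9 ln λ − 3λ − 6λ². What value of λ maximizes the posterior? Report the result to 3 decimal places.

ℓ'(λ) = 9/λ − 3 − 12λ. Setting this to zero and multiplying by λ: 12λ² + 3λ − 9 = 0.
λ = (−3 + √(3² + 4·12·9)) / (2·12) = (−3 + √441) / 24 = (−3 + 21)/24 = 3/4.
ℓ''(λ) = −9/λ² − 12 < 0, confirming a maximum.

λ̂_MAP = 0.750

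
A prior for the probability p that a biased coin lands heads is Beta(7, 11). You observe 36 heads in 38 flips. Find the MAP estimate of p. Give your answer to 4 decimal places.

p̂_MAP = 0.7778

Prior: Beta(7, 11).
Data: 36 successes in 38 trials. The binomial likelihood contributes p^36(1−p)^2, so the posterior is Beta(7+36, 11+2) = Beta(43, 13).
For Beta(a, b) with a, b > 1 the mode is (a−1)/(a+b−2) = 42/54 ≈ 0.7778.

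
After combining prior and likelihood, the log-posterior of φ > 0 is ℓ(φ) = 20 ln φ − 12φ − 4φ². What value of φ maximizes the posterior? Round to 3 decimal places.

ℓ'(φ) = 20/φ − 12 − 8φ. Setting this to zero and multiplying by φ: 8φ² + 12φ − 20 = 0.
φ = (−12 + √(12² + 4·8·20)) / (2·8) = (−12 + √784) / 16 = (−12 + 28)/16 = 1.
ℓ''(φ) = −20/φ² − 8 < 0, confirming a maximum.

φ̂_MAP = 1.000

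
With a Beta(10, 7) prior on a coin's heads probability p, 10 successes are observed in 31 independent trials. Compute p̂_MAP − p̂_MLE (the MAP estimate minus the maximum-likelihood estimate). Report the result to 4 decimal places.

MAP − MLE = 0.0905

Posterior is Beta(20, 28); MAP = (20−1)/(48−2) = 19/46 ≈ 0.41304.
MLE ignores the prior: p̂_MLE = k/n = 10/31 ≈ 0.32258.
Difference = 19/46 − 10/31 = 129/1426 ≈ 0.0905.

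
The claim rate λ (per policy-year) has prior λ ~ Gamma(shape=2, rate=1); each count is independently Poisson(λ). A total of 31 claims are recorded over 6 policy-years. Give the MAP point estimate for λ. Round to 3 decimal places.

Σxᵢ = 31, n = 6.
Posterior ∝ λe^(−1λ) · λ^31e^(−6λ) = λ^32e^(−7λ), i.e. Gamma(shape=33, rate=7).
The mode of a Gamma(a, b) with a ≥ 1 (shape–rate) is (a−1)/b = 32/7 ≈ 4.571.

λ̂_MAP = 4.571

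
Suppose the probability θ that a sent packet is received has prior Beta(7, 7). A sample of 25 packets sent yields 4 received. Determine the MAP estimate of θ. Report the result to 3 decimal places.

Prior: Beta(7, 7).
Data: 4 successes in 25 trials. The binomial likelihood contributes θ^4(1−θ)^21, so the posterior is Beta(7+4, 7+21) = Beta(11, 28).
For Beta(a, b) with a, b > 1 the mode is (a−1)/(a+b−2) = 10/37 ≈ 0.270.

θ̂_MAP = 0.270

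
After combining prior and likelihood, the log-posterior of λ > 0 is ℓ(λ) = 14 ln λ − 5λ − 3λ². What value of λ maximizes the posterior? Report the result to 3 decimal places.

λ̂_MAP = 1.167

ℓ'(λ) = 14/λ − 5 − 6λ. Setting this to zero and multiplying by λ: 6λ² + 5λ − 14 = 0.
λ = (−5 + √(5² + 4·6·14)) / (2·6) = (−5 + √361) / 12 = (−5 + 19)/12 = 7/6.
ℓ''(λ) = −14/λ² − 6 < 0, confirming a maximum.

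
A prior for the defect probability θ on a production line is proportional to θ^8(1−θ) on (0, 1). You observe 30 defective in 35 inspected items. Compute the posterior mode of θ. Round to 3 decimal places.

θ̂_MAP = 0.864

The prior density ∝ θ^8(1−θ)^1 is the kernel of Beta(9, 2).
Data: 30 successes in 35 trials. The binomial likelihood contributes θ^30(1−θ)^5, so the posterior is Beta(9+30, 2+5) = Beta(39, 7).
For Beta(a, b) with a, b > 1 the mode is (a−1)/(a+b−2) = 38/44 ≈ 0.864.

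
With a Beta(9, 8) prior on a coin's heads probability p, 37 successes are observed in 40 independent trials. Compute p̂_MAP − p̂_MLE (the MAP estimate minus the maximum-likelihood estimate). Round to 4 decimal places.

Posterior is Beta(46, 11); MAP = (46−1)/(57−2) = 45/55 ≈ 0.81818.
MLE ignores the prior: p̂_MLE = k/n = 37/40 ≈ 0.92500.
Difference = 45/55 − 37/40 = -47/440 ≈ -0.1068.

MAP − MLE = -0.1068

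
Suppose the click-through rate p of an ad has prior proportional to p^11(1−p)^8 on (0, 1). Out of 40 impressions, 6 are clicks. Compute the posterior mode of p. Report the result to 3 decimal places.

The prior density ∝ p^11(1−p)^8 is the kernel of Beta(12, 9).
Data: 6 successes in 40 trials. The binomial likelihood contributes p^6(1−p)^34, so the posterior is Beta(12+6, 9+34) = Beta(18, 43).
For Beta(a, b) with a, b > 1 the mode is (a−1)/(a+b−2) = 17/59 ≈ 0.288.

p̂_MAP = 0.288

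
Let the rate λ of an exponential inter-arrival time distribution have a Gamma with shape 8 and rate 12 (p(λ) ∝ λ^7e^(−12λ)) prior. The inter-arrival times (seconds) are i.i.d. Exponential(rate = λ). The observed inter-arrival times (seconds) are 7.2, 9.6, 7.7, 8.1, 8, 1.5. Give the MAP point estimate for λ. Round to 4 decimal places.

λ̂_MAP = 0.2403

The Exponential(rate=λ) likelihood is ∝ λ^n e^(−λΣtᵢ). Here n = 6 and Σtᵢ = 7.2 + 9.6 + 7.7 + 8.1 + 8 + 1.5 = 42.1.
Posterior ∝ λ^7e^(−12λ) · λ^6e^(−42.1λ) = λ^13e^(−54.1λ), i.e. Gamma(14, 54.1).
Mode = (a−1)/b = 13/54.1 ≈ 0.2403.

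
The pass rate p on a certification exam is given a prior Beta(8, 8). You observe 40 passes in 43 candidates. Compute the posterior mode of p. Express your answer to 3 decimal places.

Prior: Beta(8, 8).
Data: 40 successes in 43 trials. The binomial likelihood contributes p^40(1−p)^3, so the posterior is Beta(8+40, 8+3) = Beta(48, 11).
For Beta(a, b) with a, b > 1 the mode is (a−1)/(a+b−2) = 47/57 ≈ 0.825.

p̂_MAP = 0.825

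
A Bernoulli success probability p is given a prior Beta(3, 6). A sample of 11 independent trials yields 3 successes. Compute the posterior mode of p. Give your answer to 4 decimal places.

p̂_MAP = 0.2778

Prior: Beta(3, 6).
Data: 3 successes in 11 trials. The binomial likelihood contributes p^3(1−p)^8, so the posterior is Beta(3+3, 6+8) = Beta(6, 14).
For Beta(a, b) with a, b > 1 the mode is (a−1)/(a+b−2) = 5/18 ≈ 0.2778.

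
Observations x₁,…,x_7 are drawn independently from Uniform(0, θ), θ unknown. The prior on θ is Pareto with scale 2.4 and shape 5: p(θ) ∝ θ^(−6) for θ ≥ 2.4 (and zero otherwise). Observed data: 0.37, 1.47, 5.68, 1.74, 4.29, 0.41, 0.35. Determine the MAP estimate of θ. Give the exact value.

θ̂_MAP = 5.68

The Uniform(0, θ) likelihood is θ^(−n) for θ ≥ max(xᵢ), zero otherwise. Here max(xᵢ) = 5.68.
Posterior ∝ θ^(−6) · θ^(−7) = θ^(−13) on θ ≥ max(2.4, 5.68) = 5.68.
This density is strictly decreasing in θ, so the posterior mode lies at the lower boundary of the support.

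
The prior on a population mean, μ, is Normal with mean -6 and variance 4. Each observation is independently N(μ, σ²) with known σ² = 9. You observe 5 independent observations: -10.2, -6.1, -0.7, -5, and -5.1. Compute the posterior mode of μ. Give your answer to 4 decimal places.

n = 5; x̄ = ((-10.2) + (-6.1) + (-0.7) + (-5) + (-5.1))/5 = -27.1/5 = -5.42.
For a Normal prior and Normal likelihood with known variance, the posterior is Normal; its mode equals its mean, the precision-weighted average.
Prior precision 1/σ₀² = 1/4 = 0.25; data precision n/σ² = 5/9.
μ̂ = (0.25·(-6) + (5/9)·(-5.42)) / (0.25 + 5/9) = (-203/45)/(29/36) = -5.6000.

μ̂_MAP = -5.6000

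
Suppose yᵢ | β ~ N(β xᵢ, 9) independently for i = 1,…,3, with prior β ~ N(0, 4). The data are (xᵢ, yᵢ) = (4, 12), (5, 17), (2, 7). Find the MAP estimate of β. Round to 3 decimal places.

β̂_MAP = 3.111

log p(β | y) = −Σ(yᵢ − βxᵢ)²/(2·9) − β²/(2·4) + const.
Setting the derivative to zero: Σxᵢ(yᵢ − βxᵢ)/9 − β/4 = 0, so β = Σxᵢyᵢ / (Σxᵢ² + σ²/τ²).
Σxᵢyᵢ = 4·12 + 5·17 + 2·7 = 147; Σxᵢ² = 45; σ²/τ² = 2.25.
β̂_MAP = 147 / (45 + 2.25) = 147/47.25 ≈ 3.111.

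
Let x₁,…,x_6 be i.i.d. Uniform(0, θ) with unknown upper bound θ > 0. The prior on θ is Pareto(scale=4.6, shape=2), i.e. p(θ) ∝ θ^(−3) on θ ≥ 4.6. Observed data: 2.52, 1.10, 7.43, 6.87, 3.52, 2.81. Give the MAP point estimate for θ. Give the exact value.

θ̂_MAP = 7.43

The Uniform(0, θ) likelihood is θ^(−n) for θ ≥ max(xᵢ), zero otherwise. Here max(xᵢ) = 7.43.
Posterior ∝ θ^(−3) · θ^(−6) = θ^(−9) on θ ≥ max(4.6, 7.43) = 7.43.
This density is strictly decreasing in θ, so the posterior mode lies at the lower boundary of the support.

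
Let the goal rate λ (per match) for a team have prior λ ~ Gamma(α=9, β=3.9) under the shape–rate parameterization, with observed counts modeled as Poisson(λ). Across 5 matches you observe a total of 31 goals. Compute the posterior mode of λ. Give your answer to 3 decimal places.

Σxᵢ = 31, n = 5.
Posterior ∝ λ^8e^(−3.9λ) · λ^31e^(−5λ) = λ^39e^(−8.9λ), i.e. Gamma(shape=40, rate=8.9).
The mode of a Gamma(a, b) with a ≥ 1 (shape–rate) is (a−1)/b = 39/8.9 ≈ 4.382.

λ̂_MAP = 4.382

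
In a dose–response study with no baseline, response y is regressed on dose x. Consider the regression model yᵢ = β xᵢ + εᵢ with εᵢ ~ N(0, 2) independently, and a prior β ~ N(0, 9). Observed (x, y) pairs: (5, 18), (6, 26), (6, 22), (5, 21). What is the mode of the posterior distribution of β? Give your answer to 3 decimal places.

β̂_MAP = 3.952

log p(β | y) = −Σ(yᵢ − βxᵢ)²/(2·2) − β²/(2·9) + const.
Setting the derivative to zero: Σxᵢ(yᵢ − βxᵢ)/2 − β/9 = 0, so β = Σxᵢyᵢ / (Σxᵢ² + σ²/τ²).
Σxᵢyᵢ = 5·18 + 6·26 + 6·22 + 5·21 = 483; Σxᵢ² = 122; σ²/τ² = 2/9.
β̂_MAP = 483 / (122 + 2/9) = 483/(1100/9) = 4347/1100 ≈ 3.952.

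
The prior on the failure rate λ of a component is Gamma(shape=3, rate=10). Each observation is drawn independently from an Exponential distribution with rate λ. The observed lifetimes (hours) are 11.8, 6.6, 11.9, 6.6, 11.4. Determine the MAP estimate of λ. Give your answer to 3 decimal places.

λ̂_MAP = 0.120

The Exponential(rate=λ) likelihood is ∝ λ^n e^(−λΣtᵢ). Here n = 5 and Σtᵢ = 11.8 + 6.6 + 11.9 + 6.6 + 11.4 = 48.3.
Posterior ∝ λ^2e^(−10λ) · λ^5e^(−48.3λ) = λ^7e^(−58.3λ), i.e. Gamma(8, 58.3).
Mode = (a−1)/b = 7/58.3 ≈ 0.120.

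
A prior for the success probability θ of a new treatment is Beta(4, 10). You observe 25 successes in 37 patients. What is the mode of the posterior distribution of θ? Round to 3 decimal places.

Prior: Beta(4, 10).
Data: 25 successes in 37 trials. The binomial likelihood contributes θ^25(1−θ)^12, so the posterior is Beta(4+25, 10+12) = Beta(29, 22).
For Beta(a, b) with a, b > 1 the mode is (a−1)/(a+b−2) = 28/49 ≈ 0.571.

θ̂_MAP = 0.571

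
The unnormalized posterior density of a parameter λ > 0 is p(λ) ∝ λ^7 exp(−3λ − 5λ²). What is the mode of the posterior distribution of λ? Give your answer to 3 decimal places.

ℓ'(λ) = 7/λ − 3 − 10λ. Setting this to zero and multiplying by λ: 10λ² + 3λ − 7 = 0.
λ = (−3 + √(3² + 4·10·7)) / (2·10) = (−3 + √289) / 20 = (−3 + 17)/20 = 7/10.
ℓ''(λ) = −7/λ² − 10 < 0, confirming a maximum.

λ̂_MAP = 0.700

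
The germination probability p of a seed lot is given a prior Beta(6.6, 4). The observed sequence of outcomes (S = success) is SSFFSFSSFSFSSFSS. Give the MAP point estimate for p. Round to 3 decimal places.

Prior: Beta(6.6, 4).
Data: 10 successes in 16 trials (from the sequence). The binomial likelihood contributes p^10(1−p)^6, so the posterior is Beta(6.6+10, 4+6) = Beta(16.6, 10).
For Beta(a, b) with a, b > 1 the mode is (a−1)/(a+b−2) = 15.6/24.6 ≈ 0.634.

p̂_MAP = 0.634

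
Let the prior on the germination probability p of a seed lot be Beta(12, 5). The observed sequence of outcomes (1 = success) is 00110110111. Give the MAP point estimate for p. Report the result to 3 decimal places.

p̂_MAP = 0.692

Prior: Beta(12, 5).
Data: 7 successes in 11 trials (from the sequence). The binomial likelihood contributes p^7(1−p)^4, so the posterior is Beta(12+7, 5+4) = Beta(19, 9).
For Beta(a, b) with a, b > 1 the mode is (a−1)/(a+b−2) = 18/26 ≈ 0.692.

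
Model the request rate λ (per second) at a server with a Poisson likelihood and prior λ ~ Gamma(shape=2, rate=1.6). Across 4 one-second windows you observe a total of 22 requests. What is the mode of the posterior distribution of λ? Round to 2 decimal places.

λ̂_MAP = 4.11

Σxᵢ = 22, n = 4.
Posterior ∝ λe^(−1.6λ) · λ^22e^(−4λ) = λ^23e^(−5.6λ), i.e. Gamma(shape=24, rate=5.6).
The mode of a Gamma(a, b) with a ≥ 1 (shape–rate) is (a−1)/b = 23/5.6 ≈ 4.11.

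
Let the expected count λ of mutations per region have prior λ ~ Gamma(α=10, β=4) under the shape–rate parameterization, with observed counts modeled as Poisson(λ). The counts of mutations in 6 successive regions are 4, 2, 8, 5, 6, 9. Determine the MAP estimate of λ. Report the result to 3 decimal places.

Σxᵢ = 4+2+8+5+6+9 = 34, with n = 6.
Posterior ∝ λ^9e^(−4λ) · λ^34e^(−6λ) = λ^43e^(−10λ), i.e. Gamma(shape=44, rate=10).
The mode of a Gamma(a, b) with a ≥ 1 (shape–rate) is (a−1)/b = 43/10 ≈ 4.300.

λ̂_MAP = 4.300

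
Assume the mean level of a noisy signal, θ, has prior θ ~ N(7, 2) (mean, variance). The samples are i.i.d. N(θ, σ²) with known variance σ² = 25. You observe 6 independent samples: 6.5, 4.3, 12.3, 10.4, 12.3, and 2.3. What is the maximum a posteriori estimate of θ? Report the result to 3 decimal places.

n = 6; x̄ = (6.5 + 4.3 + 12.3 + 10.4 + 12.3 + 2.3)/6 = 48.1/6 = 481/60 ≈ 8.0167.
For a Normal prior and Normal likelihood with known variance, the posterior is Normal; its mode equals its mean, the precision-weighted average.
Prior precision 1/σ₀² = 1/2 = 0.5; data precision n/σ² = 6/25 = 0.24.
θ̂ = (0.5·7 + 0.24·(481/60)) / (0.5 + 0.24) = 5.424/0.74 = 1356/185 ≈ 7.330.

θ̂_MAP = 7.330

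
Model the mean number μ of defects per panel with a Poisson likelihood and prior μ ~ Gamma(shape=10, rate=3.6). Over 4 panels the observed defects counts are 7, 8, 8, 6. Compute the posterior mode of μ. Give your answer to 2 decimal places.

μ̂_MAP = 5.00

Σxᵢ = 7+8+8+6 = 29, with n = 4.
Posterior ∝ μ^9e^(−3.6μ) · μ^29e^(−4μ) = μ^38e^(−7.6μ), i.e. Gamma(shape=39, rate=7.6).
The mode of a Gamma(a, b) with a ≥ 1 (shape–rate) is (a−1)/b = 38/7.6 ≈ 5.00.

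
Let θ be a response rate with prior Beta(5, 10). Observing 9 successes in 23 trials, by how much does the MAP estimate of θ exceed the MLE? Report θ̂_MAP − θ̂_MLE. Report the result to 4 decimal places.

MAP − MLE = -0.0302

Posterior is Beta(14, 24); MAP = (14−1)/(38−2) = 13/36 ≈ 0.36111.
MLE ignores the prior: θ̂_MLE = k/n = 9/23 ≈ 0.39130.
Difference = 13/36 − 9/23 = -25/828 ≈ -0.0302.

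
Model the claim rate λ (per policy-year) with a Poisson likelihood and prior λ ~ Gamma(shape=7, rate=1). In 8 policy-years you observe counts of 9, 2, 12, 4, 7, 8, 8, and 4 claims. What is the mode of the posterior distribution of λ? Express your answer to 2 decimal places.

λ̂_MAP = 6.67

Σxᵢ = 9+2+12+4+7+8+8+4 = 54, with n = 8.
Posterior ∝ λ^6e^(−1λ) · λ^54e^(−8λ) = λ^60e^(−9λ), i.e. Gamma(shape=61, rate=9).
The mode of a Gamma(a, b) with a ≥ 1 (shape–rate) is (a−1)/b = 60/9 ≈ 6.67.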